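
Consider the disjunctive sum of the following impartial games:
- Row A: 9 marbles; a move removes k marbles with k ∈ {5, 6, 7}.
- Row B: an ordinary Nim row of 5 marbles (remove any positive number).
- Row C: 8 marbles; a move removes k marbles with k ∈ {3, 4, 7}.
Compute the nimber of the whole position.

Grundy values for row A (subtraction set {5, 6, 7}):
k:     0  1  2  3  4  5  6  7  8  9
g(k):  0  0  0  0  0  1  1  1  1  1
So g(9) = 1.
Row B is a plain Nim row of size 5, so its Grundy value is 5.
For row C, compute g(0), g(1), … with moves {3, 4, 7}:
k:     0  1  2  3  4  5  6  7  8
g(k):  0  0  0  1  1  1  2  2  2
So g(8) = 2.
By the Sprague-Grundy theorem, the Grundy value of a sum of independent games is the XOR of the component values.
Combined value = 1 ⊕ 5 ⊕ 2 = 6.

6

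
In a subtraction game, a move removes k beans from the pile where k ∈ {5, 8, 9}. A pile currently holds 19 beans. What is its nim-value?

Grundy values for subtraction set {5, 8, 9}:
k:     0  1  2  3  4  5  6  7  8  9 10 11 12 13 14 15 16 17 18 19
g(k):  0  0  0  0  0  1  1  1  1  1  2  2  2  2  0  0  0  0  0  1
So g(19) = 1.

1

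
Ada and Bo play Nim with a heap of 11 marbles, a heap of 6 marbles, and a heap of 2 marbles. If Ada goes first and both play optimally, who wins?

Ada wins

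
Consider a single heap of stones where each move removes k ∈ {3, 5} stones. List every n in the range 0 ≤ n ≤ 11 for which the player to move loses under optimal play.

0, 1, 2, 8, 9, 10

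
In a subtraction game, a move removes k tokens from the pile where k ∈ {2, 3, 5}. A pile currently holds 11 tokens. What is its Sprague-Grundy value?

Build the Grundy sequence with g(k) = mex{g(k−s) : s ∈ {2, 3, 5}, s ≤ k}:
k:     0  1  2  3  4  5  6  7  8  9 10 11
g(k):  0  0  1  1  2  2  3  0  0  1  1  2
So g(11) = 2.

2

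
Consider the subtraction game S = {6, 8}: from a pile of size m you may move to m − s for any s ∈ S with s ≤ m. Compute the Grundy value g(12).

Build the Grundy sequence with g(k) = mex{g(k−s) : s ∈ {6, 8}, s ≤ k}:
g(0) = mex{} = 0
g(1) = mex{} = 0
g(2) = mex{} = 0
g(3) = mex{} = 0
g(4) = mex{} = 0
g(5) = mex{} = 0
g(6) = mex{0} = 1
g(7) = mex{0} = 1
g(8) = mex{0} = 1
g(9) = mex{0} = 1
g(10) = mex{0} = 1
g(11) = mex{0} = 1
g(12) = mex{0,1} = 2
So g(12) = 2.

2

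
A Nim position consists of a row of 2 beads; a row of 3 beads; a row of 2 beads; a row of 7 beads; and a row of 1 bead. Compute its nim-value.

Nim-sum: 2 XOR 3 XOR 2 XOR 7 XOR 1 = 5.

5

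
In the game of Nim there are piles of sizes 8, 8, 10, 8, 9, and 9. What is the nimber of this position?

Nim-sum: 8 XOR 8 XOR 10 XOR 8 XOR 9 XOR 9 = 2.

2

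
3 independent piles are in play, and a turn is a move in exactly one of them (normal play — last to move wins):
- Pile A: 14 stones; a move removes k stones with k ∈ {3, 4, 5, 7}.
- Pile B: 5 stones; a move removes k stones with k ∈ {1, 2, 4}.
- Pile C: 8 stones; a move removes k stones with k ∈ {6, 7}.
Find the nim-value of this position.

Grundy values for pile A (subtraction set {3, 4, 5, 7}):
k:     0  1  2  3  4  5  6  7  8  9 10 11 12 13 14
g(k):  0  0  0  1  1  1  2  2  2  3  0  0  0  1  1
So g(14) = 1.
Grundy values for pile B (subtraction set {1, 2, 4}):
k:     0  1  2  3  4  5
g(k):  0  1  2  0  1  2
So g(5) = 2.
Build the Grundy sequence for pile C with g(k) = mex{g(k−s) : s ∈ {6, 7}, s ≤ k}:
g(0) = mex{} = 0
g(1) = mex{} = 0
g(2) = mex{} = 0
g(3) = mex{} = 0
g(4) = mex{} = 0
g(5) = mex{} = 0
g(6) = mex{0} = 1
g(7) = mex{0} = 1
g(8) = mex{0} = 1
So g(8) = 1.
The value of a disjunctive sum is the nim-sum of the parts.
Combined value = 1 ⊕ 2 ⊕ 1 = 2.

2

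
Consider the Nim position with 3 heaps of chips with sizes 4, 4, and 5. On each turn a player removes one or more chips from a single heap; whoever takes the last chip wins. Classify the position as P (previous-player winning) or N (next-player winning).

N-position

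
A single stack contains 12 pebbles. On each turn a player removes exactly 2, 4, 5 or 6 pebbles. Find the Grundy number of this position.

2

Build the Grundy sequence with g(k) = mex{g(k−s) : s ∈ {2, 4, 5, 6}, s ≤ k}:
g(0) = mex{} = 0
g(1) = mex{} = 0
g(2) = mex{0} = 1
g(3) = mex{0} = 1
g(4) = mex{0,1} = 2
g(5) = mex{0,1} = 2
g(6) = mex{0,1,2} = 3
g(7) = mex{0,1,2} = 3
g(8) = mex{1,2,3} = 0
g(9) = mex{1,2,3} = 0
g(10) = mex{0,2,3} = 1
g(11) = mex{0,2,3} = 1
g(12) = mex{0,1,3} = 2
So g(12) = 2.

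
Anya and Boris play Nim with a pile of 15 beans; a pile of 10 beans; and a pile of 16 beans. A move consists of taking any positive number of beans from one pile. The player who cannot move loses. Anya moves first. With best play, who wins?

Compute the nim-sum pairwise:
15 ⊕ 10 = 5
5 ⊕ 16 = 21
The nim-sum is 21 ≠ 0, so this is an N-position: the player to move can win; Anya has a winning move.

Anya wins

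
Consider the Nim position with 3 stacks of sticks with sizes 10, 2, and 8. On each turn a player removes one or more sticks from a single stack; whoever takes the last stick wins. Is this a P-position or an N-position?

P-position

Nim-sum: 10 XOR 2 XOR 8 = 0.
The nim-sum is 0, so this is a P-position: the player to move is in a losing position under optimal play.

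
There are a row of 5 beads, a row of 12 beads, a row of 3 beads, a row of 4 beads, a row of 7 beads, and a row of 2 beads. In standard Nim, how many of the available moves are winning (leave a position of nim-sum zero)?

Write each in binary and XOR column by column:
  0101  (5)
  1100  (12)
  0011  (3)
  0100  (4)
  0111  (7)
  0010  (2)
  ----
  1011  (11)
The overall nim-sum is X = 11. A row of size p has a winning move iff p XOR X < p (reduce it to p XOR X).
  5: 5 XOR 11 = 14 ≥ 5 — no move.
  12: 12 XOR 11 = 7 < 12 — winning move (to 7).
  3: 3 XOR 11 = 8 ≥ 3 — no move.
  4: 4 XOR 11 = 15 ≥ 4 — no move.
  7: 7 XOR 11 = 12 ≥ 7 — no move.
  2: 2 XOR 11 = 9 ≥ 2 — no move.
That gives 1 winning move.

1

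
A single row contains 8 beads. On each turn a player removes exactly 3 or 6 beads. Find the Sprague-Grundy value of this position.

Grundy values for subtraction set {3, 6}:
k:     0  1  2  3  4  5  6  7  8
g(k):  0  0  0  1  1  1  2  2  2
So g(8) = 2.

2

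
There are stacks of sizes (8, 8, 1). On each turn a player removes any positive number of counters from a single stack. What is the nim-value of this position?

1

Compute the nim-sum pairwise:
8 XOR 8 = 0
0 XOR 1 = 1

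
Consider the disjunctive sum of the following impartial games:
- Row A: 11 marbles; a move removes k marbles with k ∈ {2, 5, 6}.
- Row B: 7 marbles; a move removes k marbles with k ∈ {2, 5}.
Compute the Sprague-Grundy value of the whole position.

For row A, compute g(0), g(1), … with moves {2, 5, 6}:
g(0) = mex{} = 0
g(1) = mex{} = 0
g(2) = mex{0} = 1
g(3) = mex{0} = 1
g(4) = mex{1} = 0
g(5) = mex{0,1} = 2
g(6) = mex{0} = 1
g(7) = mex{0,1,2} = 3
g(8) = mex{1} = 0
g(9) = mex{0,1,3} = 2
g(10) = mex{0,2} = 1
g(11) = mex{1,2} = 0
So g(11) = 0.
Build the Grundy sequence for row B with g(k) = mex{g(k−s) : s ∈ {2, 5}, s ≤ k}:
g(0) = mex{} = 0
g(1) = mex{} = 0
g(2) = mex{0} = 1
g(3) = mex{0} = 1
g(4) = mex{1} = 0
g(5) = mex{0,1} = 2
g(6) = mex{0} = 1
g(7) = mex{1,2} = 0
So g(7) = 0.
The value of a disjunctive sum is the nim-sum of the parts.
Combined value = 0 ⊕ 0 = 0.

0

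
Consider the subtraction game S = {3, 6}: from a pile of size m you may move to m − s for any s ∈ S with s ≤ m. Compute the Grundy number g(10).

Compute g(0), g(1), … for moves {3, 6}:
k:     0  1  2  3  4  5  6  7  8  9 10
g(k):  0  0  0  1  1  1  2  2  2  0  0
So g(10) = 0.

0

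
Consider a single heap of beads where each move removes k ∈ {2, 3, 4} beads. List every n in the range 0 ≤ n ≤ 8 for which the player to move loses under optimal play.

0, 1, 6, 7

Compute g(0), g(1), … for moves {2, 3, 4}:
g(0) = mex{} = 0
g(1) = mex{} = 0
g(2) = mex{0} = 1
g(3) = mex{0} = 1
g(4) = mex{0,1} = 2
g(5) = mex{0,1} = 2
g(6) = mex{1,2} = 0
g(7) = mex{1,2} = 0
g(8) = mex{0,2} = 1
The P-positions (g = 0) in 0..8 are 0, 1, 6, 7.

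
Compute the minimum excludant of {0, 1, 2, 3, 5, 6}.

The values 0, 1, 2, 3 are all present; 4 is the first non-negative integer missing from the set.

4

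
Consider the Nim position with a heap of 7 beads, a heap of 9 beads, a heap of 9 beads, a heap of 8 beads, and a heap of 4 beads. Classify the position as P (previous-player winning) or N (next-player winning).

Compute the nim-sum pairwise:
7 XOR 9 = 14
14 XOR 9 = 7
7 XOR 8 = 15
15 XOR 4 = 11
The nim-sum is 11 ≠ 0, so this is an N-position: the player to move can win.

N-position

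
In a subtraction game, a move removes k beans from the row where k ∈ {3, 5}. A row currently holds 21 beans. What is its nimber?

Grundy values for subtraction set {3, 5}:
k:     0  1  2  3  4  5  6  7  8  9 10 11 12 13 14 15 16 17 18 19 20 21
g(k):  0  0  0  1  1  1  2  2  0  0  0  1  1  1  2  2  0  0  0  1  1  1
So g(21) = 1.

1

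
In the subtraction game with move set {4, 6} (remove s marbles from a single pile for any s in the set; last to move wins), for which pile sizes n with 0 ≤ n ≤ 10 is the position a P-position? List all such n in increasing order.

0, 1, 2, 3, 10

Compute g(0), g(1), … for moves {4, 6}:
k:     0  1  2  3  4  5  6  7  8  9 10
g(k):  0  0  0  0  1  1  1  1  2  2  0
The P-positions (g = 0) in 0..10 are 0, 1, 2, 3, 10.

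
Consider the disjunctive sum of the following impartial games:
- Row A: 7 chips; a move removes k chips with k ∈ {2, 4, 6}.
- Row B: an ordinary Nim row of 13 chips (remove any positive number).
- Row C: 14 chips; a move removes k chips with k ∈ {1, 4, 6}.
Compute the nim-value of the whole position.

12

Grundy values for row A (subtraction set {2, 4, 6}):
g(0) = mex{} = 0
g(1) = mex{} = 0
g(2) = mex{0} = 1
g(3) = mex{0} = 1
g(4) = mex{0,1} = 2
g(5) = mex{0,1} = 2
g(6) = mex{0,1,2} = 3
g(7) = mex{0,1,2} = 3
So g(7) = 3.
Row B is a plain Nim row of size 13, so its Grundy value is 13.
Build the Grundy sequence for row C with g(k) = mex{g(k−s) : s ∈ {1, 4, 6}, s ≤ k}:
k:     0  1  2  3  4  5  6  7  8  9 10 11 12 13 14
g(k):  0  1  0  1  2  0  1  0  1  2  0  1  0  1  2
So g(14) = 2.
The value of a disjunctive sum is the nim-sum of the parts.
Combined value = 3 ⊕ 13 ⊕ 2 = 12.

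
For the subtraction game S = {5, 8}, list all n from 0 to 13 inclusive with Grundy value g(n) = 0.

0, 1, 2, 3, 4, 13

Grundy values for subtraction set {5, 8}:
g(0) = mex{} = 0
g(1) = mex{} = 0
g(2) = mex{} = 0
g(3) = mex{} = 0
g(4) = mex{} = 0
g(5) = mex{0} = 1
g(6) = mex{0} = 1
g(7) = mex{0} = 1
g(8) = mex{0} = 1
g(9) = mex{0} = 1
g(10) = mex{0,1} = 2
g(11) = mex{0,1} = 2
g(12) = mex{0,1} = 2
g(13) = mex{1} = 0
The P-positions (g = 0) in 0..13 are 0, 1, 2, 3, 4, 13.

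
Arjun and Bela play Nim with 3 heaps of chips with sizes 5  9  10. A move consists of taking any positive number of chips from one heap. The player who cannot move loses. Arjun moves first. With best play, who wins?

Arjun wins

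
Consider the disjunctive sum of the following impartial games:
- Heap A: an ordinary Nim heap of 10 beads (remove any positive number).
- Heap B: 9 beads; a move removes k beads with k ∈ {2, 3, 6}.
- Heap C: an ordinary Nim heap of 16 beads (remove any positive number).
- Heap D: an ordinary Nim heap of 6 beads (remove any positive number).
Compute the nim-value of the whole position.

28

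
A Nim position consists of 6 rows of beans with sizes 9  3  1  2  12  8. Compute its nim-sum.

13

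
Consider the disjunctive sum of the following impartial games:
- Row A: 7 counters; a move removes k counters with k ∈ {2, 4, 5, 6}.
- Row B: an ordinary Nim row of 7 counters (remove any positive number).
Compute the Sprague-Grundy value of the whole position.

4

For row A, compute g(0), g(1), … with moves {2, 4, 5, 6}:
k:     0  1  2  3  4  5  6  7
g(k):  0  0  1  1  2  2  3  3
So g(7) = 3.
Row B is a plain Nim row of size 7, so its Grundy value is 7.
By the Sprague-Grundy theorem, the Grundy value of a sum of independent games is the XOR of the component values.
Combined value = 3 XOR 7 = 4.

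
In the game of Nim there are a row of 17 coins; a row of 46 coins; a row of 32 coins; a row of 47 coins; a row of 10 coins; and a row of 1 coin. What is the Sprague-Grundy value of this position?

59

Nim-sum: 17 ⊕ 46 ⊕ 32 ⊕ 47 ⊕ 10 ⊕ 1 = 59.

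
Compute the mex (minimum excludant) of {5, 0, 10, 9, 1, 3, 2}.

The values 0, 1, 2, 3 are all present; 4 is the first non-negative integer missing from the set.

4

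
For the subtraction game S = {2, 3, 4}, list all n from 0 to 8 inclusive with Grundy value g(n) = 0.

0, 1, 6, 7

Compute g(0), g(1), … for moves {2, 3, 4}:
k:     0  1  2  3  4  5  6  7  8
g(k):  0  0  1  1  2  2  0  0  1
The P-positions (g = 0) in 0..8 are 0, 1, 6, 7.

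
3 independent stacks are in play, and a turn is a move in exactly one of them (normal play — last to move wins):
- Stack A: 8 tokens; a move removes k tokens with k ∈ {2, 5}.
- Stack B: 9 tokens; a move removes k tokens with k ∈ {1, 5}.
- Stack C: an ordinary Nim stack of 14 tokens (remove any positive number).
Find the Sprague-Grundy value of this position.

Grundy values for stack A (subtraction set {2, 5}):
g(0) = mex{} = 0
g(1) = mex{} = 0
g(2) = mex{0} = 1
g(3) = mex{0} = 1
g(4) = mex{1} = 0
g(5) = mex{0,1} = 2
g(6) = mex{0} = 1
g(7) = mex{1,2} = 0
g(8) = mex{1} = 0
So g(8) = 0.
Grundy values for stack B (subtraction set {1, 5}):
k:     0  1  2  3  4  5  6  7  8  9
g(k):  0  1  0  1  0  1  0  1  0  1
So g(9) = 1.
Stack C is a plain Nim stack of size 14, so its Grundy value is 14.
The value of a disjunctive sum is the nim-sum of the parts.
Combined value = 0 ⊕ 1 ⊕ 14 = 15.

15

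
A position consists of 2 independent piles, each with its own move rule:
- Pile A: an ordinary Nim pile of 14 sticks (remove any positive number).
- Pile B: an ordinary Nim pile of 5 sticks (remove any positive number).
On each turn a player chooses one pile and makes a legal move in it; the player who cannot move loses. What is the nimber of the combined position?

Pile A is a plain Nim pile of size 14, so its Grundy value is 14.
Pile B is a plain Nim pile of size 5, so its Grundy value is 5.
By the Sprague-Grundy theorem, the Grundy value of a sum of independent games is the XOR of the component values.
Combined value = 14 ⊕ 5 = 11.

11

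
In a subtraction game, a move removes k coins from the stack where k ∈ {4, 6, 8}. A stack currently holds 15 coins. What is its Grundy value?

0

Build the Grundy sequence with g(k) = mex{g(k−s) : s ∈ {4, 6, 8}, s ≤ k}:
k:     0  1  2  3  4  5  6  7  8  9 10 11 12 13 14 15
g(k):  0  0  0  0  1  1  1  1  2  2  2  2  0  0  0  0
So g(15) = 0.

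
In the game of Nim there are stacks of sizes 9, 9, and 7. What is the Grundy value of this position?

Compute the nim-sum pairwise:
9 ^ 9 = 0
0 ^ 7 = 7

7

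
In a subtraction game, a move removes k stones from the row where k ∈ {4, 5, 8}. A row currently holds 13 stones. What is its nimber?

Build the Grundy sequence with g(k) = mex{g(k−s) : s ∈ {4, 5, 8}, s ≤ k}:
k:     0  1  2  3  4  5  6  7  8  9 10 11 12 13
g(k):  0  0  0  0  1  1  1  1  2  2  2  2  0  0
So g(13) = 0.

0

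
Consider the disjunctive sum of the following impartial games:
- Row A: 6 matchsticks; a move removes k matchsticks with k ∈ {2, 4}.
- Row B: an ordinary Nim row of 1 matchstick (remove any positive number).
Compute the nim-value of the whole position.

Build the Grundy sequence for row A with g(k) = mex{g(k−s) : s ∈ {2, 4}, s ≤ k}:
g(0) = mex{} = 0
g(1) = mex{} = 0
g(2) = mex{0} = 1
g(3) = mex{0} = 1
g(4) = mex{0,1} = 2
g(5) = mex{0,1} = 2
g(6) = mex{1,2} = 0
So g(6) = 0.
Row B is a plain Nim row of size 1, so its Grundy value is 1.
The value of a disjunctive sum is the nim-sum of the parts.
Combined value = 0 ⊕ 1 = 1.

1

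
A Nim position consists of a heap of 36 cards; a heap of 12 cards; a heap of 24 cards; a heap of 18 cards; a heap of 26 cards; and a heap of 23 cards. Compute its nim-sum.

47

Nim-sum: 36 ⊕ 12 ⊕ 24 ⊕ 18 ⊕ 26 ⊕ 23 = 47.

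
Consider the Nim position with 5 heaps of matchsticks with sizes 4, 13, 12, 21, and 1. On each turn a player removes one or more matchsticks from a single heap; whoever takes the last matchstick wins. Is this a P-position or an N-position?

Write each in binary and XOR column by column:
  00100  (4)
  01101  (13)
  01100  (12)
  10101  (21)
  00001  (1)
  -----
  10001  (17)
The nim-sum is 17 ≠ 0, so this is an N-position: the player to move can win.

N-position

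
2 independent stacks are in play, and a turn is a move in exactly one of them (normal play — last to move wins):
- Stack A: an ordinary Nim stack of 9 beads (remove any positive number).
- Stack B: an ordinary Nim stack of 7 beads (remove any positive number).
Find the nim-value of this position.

14

Stack A is a plain Nim stack of size 9, so its Grundy value is 9.
Stack B is a plain Nim stack of size 7, so its Grundy value is 7.
By the Sprague-Grundy theorem, the Grundy value of a sum of independent games is the XOR of the component values.
Combined value = 9 XOR 7 = 14.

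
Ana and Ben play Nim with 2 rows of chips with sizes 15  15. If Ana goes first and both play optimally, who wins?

In binary:
  1111  (15)
  1111  (15)
  ----
  0000  (0)
The nim-sum is 0, so this is a P-position: the player to move is in a losing position under optimal play; Ana is about to move from it and so loses — Ben wins.

Ben wins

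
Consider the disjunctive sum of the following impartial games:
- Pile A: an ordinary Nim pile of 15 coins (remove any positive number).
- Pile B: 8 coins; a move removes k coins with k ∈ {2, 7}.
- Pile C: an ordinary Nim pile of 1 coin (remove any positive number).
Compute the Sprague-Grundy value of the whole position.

Pile A is a plain Nim pile of size 15, so its Grundy value is 15.
Grundy values for pile B (subtraction set {2, 7}):
k:     0  1  2  3  4  5  6  7  8
g(k):  0  0  1  1  0  0  1  1  2
So g(8) = 2.
Pile C is a plain Nim pile of size 1, so its Grundy value is 1.
By the Sprague-Grundy theorem, the Grundy value of a sum of independent games is the XOR of the component values.
Combined value = 15 ⊕ 2 ⊕ 1 = 12.

12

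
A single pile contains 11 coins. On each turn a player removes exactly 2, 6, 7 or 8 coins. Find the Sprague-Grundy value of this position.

3

Build the Grundy sequence with g(k) = mex{g(k−s) : s ∈ {2, 6, 7, 8}, s ≤ k}:
k:     0  1  2  3  4  5  6  7  8  9 10 11
g(k):  0  0  1  1  0  0  1  1  2  2  3  3
So g(11) = 3.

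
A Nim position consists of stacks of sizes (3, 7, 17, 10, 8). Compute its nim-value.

Nim-sum: 3 ^ 7 ^ 17 ^ 10 ^ 8 = 23.

23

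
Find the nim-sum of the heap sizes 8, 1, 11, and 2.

0

Write each in binary and XOR column by column:
  1000  (8)
  0001  (1)
  1011  (11)
  0010  (2)
  ----
  0000  (0)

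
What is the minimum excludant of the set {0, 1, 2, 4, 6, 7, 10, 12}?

3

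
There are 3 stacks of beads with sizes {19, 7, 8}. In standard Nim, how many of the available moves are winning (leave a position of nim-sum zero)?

Nim-sum: 19 XOR 7 XOR 8 = 28.
The overall nim-sum is X = 28. A stack of size p has a winning move iff p XOR X < p (reduce it to p XOR X).
  19: 19 XOR 28 = 15 < 19 — winning move (to 15).
  7: 7 XOR 28 = 27 ≥ 7 — no move.
  8: 8 XOR 28 = 20 ≥ 8 — no move.
That gives 1 winning move.

1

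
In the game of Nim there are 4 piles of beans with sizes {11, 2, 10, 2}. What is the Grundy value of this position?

Nim-sum: 11 XOR 2 XOR 10 XOR 2 = 1.

1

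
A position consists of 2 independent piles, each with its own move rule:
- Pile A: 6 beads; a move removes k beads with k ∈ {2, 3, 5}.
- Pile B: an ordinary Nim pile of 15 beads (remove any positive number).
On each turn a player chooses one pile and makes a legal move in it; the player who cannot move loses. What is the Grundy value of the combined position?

12

For pile A, compute g(0), g(1), … with moves {2, 3, 5}:
g(0) = mex{} = 0
g(1) = mex{} = 0
g(2) = mex{0} = 1
g(3) = mex{0} = 1
g(4) = mex{0,1} = 2
g(5) = mex{0,1} = 2
g(6) = mex{0,1,2} = 3
So g(6) = 3.
Pile B is a plain Nim pile of size 15, so its Grundy value is 15.
By the Sprague-Grundy theorem, the Grundy value of a sum of independent games is the XOR of the component values.
Combined value = 3 XOR 15 = 12.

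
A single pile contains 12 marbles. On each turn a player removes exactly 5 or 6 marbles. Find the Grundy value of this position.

0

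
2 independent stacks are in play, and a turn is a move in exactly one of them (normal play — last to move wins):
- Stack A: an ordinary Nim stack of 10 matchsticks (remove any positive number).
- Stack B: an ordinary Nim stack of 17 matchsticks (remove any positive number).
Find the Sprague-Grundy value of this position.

27

Stack A is a plain Nim stack of size 10, so its Grundy value is 10.
Stack B is a plain Nim stack of size 17, so its Grundy value is 17.
The value of a disjunctive sum is the nim-sum of the parts.
Combined value = 10 XOR 17 = 27.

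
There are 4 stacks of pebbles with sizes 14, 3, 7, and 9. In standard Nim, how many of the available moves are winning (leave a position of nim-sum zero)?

3

Compute the nim-sum pairwise:
14 ⊕ 3 = 13
13 ⊕ 7 = 10
10 ⊕ 9 = 3
The overall nim-sum is X = 3. A stack of size p has a winning move iff p XOR X < p (reduce it to p XOR X).
  14: 14 XOR 3 = 13 < 14 — winning move (to 13).
  3: 3 XOR 3 = 0 < 3 — winning move (to 0).
  7: 7 XOR 3 = 4 < 7 — winning move (to 4).
  9: 9 XOR 3 = 10 ≥ 9 — no move.
That gives 3 winning moves.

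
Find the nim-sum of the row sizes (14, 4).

10

Compute the nim-sum pairwise:
14 ⊕ 4 = 10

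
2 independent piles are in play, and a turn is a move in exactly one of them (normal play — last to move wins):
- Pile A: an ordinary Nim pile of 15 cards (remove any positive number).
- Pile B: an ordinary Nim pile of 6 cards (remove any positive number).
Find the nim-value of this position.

9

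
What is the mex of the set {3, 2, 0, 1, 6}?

4

The values 0, 1, 2, 3 are all present; 4 is the first non-negative integer missing from the set.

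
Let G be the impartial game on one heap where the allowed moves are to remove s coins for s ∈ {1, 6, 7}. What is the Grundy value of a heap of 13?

Compute g(0), g(1), … for moves {1, 6, 7}:
g(0) = mex{} = 0
g(1) = mex{0} = 1
g(2) = mex{1} = 0
g(3) = mex{0} = 1
g(4) = mex{1} = 0
g(5) = mex{0} = 1
g(6) = mex{0,1} = 2
g(7) = mex{0,1,2} = 3
g(8) = mex{0,1,3} = 2
g(9) = mex{0,1,2} = 3
g(10) = mex{0,1,3} = 2
g(11) = mex{0,1,2} = 3
g(12) = mex{1,2,3} = 0
g(13) = mex{0,2,3} = 1
So g(13) = 1.

1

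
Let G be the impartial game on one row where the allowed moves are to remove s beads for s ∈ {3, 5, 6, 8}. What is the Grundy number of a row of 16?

1

Grundy values for subtraction set {3, 5, 6, 8}:
k:     0  1  2  3  4  5  6  7  8  9 10 11 12 13 14 15 16
g(k):  0  0  0  1  1  1  2  2  2  3  3  0  0  0  1  1  1
So g(16) = 1.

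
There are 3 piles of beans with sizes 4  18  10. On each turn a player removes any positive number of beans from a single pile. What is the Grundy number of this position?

28

Compute the nim-sum pairwise:
4 ⊕ 18 = 22
22 ⊕ 10 = 28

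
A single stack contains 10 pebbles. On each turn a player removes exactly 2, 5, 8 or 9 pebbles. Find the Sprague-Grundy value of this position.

Build the Grundy sequence with g(k) = mex{g(k−s) : s ∈ {2, 5, 8, 9}, s ≤ k}:
g(0) = mex{} = 0
g(1) = mex{} = 0
g(2) = mex{0} = 1
g(3) = mex{0} = 1
g(4) = mex{1} = 0
g(5) = mex{0,1} = 2
g(6) = mex{0} = 1
g(7) = mex{1,2} = 0
g(8) = mex{0,1} = 2
g(9) = mex{0} = 1
g(10) = mex{0,1,2} = 3
So g(10) = 3.

3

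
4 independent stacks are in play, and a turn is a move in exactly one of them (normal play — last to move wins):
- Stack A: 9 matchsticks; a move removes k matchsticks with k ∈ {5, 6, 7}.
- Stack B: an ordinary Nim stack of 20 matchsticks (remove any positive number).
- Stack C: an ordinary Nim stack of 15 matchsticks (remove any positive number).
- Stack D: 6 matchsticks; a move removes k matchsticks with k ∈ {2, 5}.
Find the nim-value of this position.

27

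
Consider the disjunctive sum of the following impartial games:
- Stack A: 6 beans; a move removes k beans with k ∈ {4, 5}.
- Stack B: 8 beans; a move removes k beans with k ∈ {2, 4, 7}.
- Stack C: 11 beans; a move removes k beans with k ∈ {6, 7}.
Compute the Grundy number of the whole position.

1

Grundy values for stack A (subtraction set {4, 5}):
k:     0  1  2  3  4  5  6
g(k):  0  0  0  0  1  1  1
So g(6) = 1.
Grundy values for stack B (subtraction set {2, 4, 7}):
g(0) = mex{} = 0
g(1) = mex{} = 0
g(2) = mex{0} = 1
g(3) = mex{0} = 1
g(4) = mex{0,1} = 2
g(5) = mex{0,1} = 2
g(6) = mex{1,2} = 0
g(7) = mex{0,1,2} = 3
g(8) = mex{0,2} = 1
So g(8) = 1.
For stack C, compute g(0), g(1), … with moves {6, 7}:
g(0) = mex{} = 0
g(1) = mex{} = 0
g(2) = mex{} = 0
g(3) = mex{} = 0
g(4) = mex{} = 0
g(5) = mex{} = 0
g(6) = mex{0} = 1
g(7) = mex{0} = 1
g(8) = mex{0} = 1
g(9) = mex{0} = 1
g(10) = mex{0} = 1
g(11) = mex{0} = 1
So g(11) = 1.
By the Sprague-Grundy theorem, the Grundy value of a sum of independent games is the XOR of the component values.
Combined value = 1 ⊕ 1 ⊕ 1 = 1.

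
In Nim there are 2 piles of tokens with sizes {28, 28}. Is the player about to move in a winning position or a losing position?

Losing position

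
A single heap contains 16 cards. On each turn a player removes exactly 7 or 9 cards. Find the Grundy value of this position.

0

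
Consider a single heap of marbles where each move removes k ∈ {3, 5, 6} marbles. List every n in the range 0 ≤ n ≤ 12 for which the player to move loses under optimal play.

0, 1, 2, 9, 10, 11

Grundy values for subtraction set {3, 5, 6}:
g(0) = mex{} = 0
g(1) = mex{} = 0
g(2) = mex{} = 0
g(3) = mex{0} = 1
g(4) = mex{0} = 1
g(5) = mex{0} = 1
g(6) = mex{0,1} = 2
g(7) = mex{0,1} = 2
g(8) = mex{0,1} = 2
g(9) = mex{1,2} = 0
g(10) = mex{1,2} = 0
g(11) = mex{1,2} = 0
g(12) = mex{0,2} = 1
The P-positions (g = 0) in 0..12 are 0, 1, 2, 9, 10, 11.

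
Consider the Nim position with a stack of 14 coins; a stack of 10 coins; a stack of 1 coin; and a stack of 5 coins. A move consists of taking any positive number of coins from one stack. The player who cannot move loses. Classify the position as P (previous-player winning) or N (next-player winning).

P-position

Compute the nim-sum pairwise:
14 ⊕ 10 = 4
4 ⊕ 1 = 5
5 ⊕ 5 = 0
The nim-sum is 0, so this is a P-position: the player to move is in a losing position under optimal play.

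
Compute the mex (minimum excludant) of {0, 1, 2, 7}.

3

The values 0, 1, 2 are all present; 3 is the first non-negative integer missing from the set.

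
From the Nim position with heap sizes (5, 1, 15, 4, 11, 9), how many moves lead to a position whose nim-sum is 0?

3

Nim-sum: 5 ⊕ 1 ⊕ 15 ⊕ 4 ⊕ 11 ⊕ 9 = 13.
The overall nim-sum is X = 13. A heap of size p has a winning move iff p XOR X < p (reduce it to p XOR X).
  5: 5 XOR 13 = 8 ≥ 5 — no move.
  1: 1 XOR 13 = 12 ≥ 1 — no move.
  15: 15 XOR 13 = 2 < 15 — winning move (to 2).
  4: 4 XOR 13 = 9 ≥ 4 — no move.
  11: 11 XOR 13 = 6 < 11 — winning move (to 6).
  9: 9 XOR 13 = 4 < 9 — winning move (to 4).
That gives 3 winning moves.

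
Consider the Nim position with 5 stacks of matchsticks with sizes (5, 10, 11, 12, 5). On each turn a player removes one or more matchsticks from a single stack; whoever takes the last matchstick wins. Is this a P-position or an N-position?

N-position

Compute the nim-sum pairwise:
5 ^ 10 = 15
15 ^ 11 = 4
4 ^ 12 = 8
8 ^ 5 = 13
The nim-sum is 13 ≠ 0, so this is an N-position: the player to move can win.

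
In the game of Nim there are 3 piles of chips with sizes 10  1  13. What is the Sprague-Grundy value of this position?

6

Write each in binary and XOR column by column:
  1010  (10)
  0001  (1)
  1101  (13)
  ----
  0110  (6)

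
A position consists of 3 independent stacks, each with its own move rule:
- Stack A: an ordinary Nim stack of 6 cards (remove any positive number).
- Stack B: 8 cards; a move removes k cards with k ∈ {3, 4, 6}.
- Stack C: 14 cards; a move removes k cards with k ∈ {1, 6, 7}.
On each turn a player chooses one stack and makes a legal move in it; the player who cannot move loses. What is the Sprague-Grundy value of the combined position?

4

Stack A is a plain Nim stack of size 6, so its Grundy value is 6.
Grundy values for stack B (subtraction set {3, 4, 6}):
k:     0  1  2  3  4  5  6  7  8
g(k):  0  0  0  1  1  1  2  2  2
So g(8) = 2.
Grundy values for stack C (subtraction set {1, 6, 7}):
k:     0  1  2  3  4  5  6  7  8  9 10 11 12 13 14
g(k):  0  1  0  1  0  1  2  3  2  3  2  3  0  1  0
So g(14) = 0.
By the Sprague-Grundy theorem, the Grundy value of a sum of independent games is the XOR of the component values.
Combined value = 6 XOR 2 XOR 0 = 4.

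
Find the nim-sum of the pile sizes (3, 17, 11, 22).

Compute the nim-sum pairwise:
3 ^ 17 = 18
18 ^ 11 = 25
25 ^ 22 = 15

15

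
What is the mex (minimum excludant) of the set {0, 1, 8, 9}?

The values 0, 1 are all present; 2 is the first non-negative integer missing from the set.

2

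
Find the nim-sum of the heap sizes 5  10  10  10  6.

9

Bitwise XOR of the heap sizes:
  0101  (5)
  1010  (10)
  1010  (10)
  1010  (10)
  0110  (6)
  ----
  1001  (9)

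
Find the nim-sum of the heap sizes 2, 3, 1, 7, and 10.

13

Nim-sum: 2 ⊕ 3 ⊕ 1 ⊕ 7 ⊕ 10 = 13.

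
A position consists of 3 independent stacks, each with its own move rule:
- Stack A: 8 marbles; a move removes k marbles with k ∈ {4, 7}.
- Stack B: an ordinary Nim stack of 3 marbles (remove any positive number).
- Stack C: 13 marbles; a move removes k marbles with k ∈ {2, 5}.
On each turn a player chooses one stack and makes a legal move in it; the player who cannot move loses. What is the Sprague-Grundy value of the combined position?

0

Grundy values for stack A (subtraction set {4, 7}):
k:     0  1  2  3  4  5  6  7  8
g(k):  0  0  0  0  1  1  1  1  2
So g(8) = 2.
Stack B is a plain Nim stack of size 3, so its Grundy value is 3.
Build the Grundy sequence for stack C with g(k) = mex{g(k−s) : s ∈ {2, 5}, s ≤ k}:
g(0) = mex{} = 0
g(1) = mex{} = 0
g(2) = mex{0} = 1
g(3) = mex{0} = 1
g(4) = mex{1} = 0
g(5) = mex{0,1} = 2
g(6) = mex{0} = 1
g(7) = mex{1,2} = 0
g(8) = mex{1} = 0
g(9) = mex{0} = 1
g(10) = mex{0,2} = 1
g(11) = mex{1} = 0
g(12) = mex{0,1} = 2
g(13) = mex{0} = 1
So g(13) = 1.
The value of a disjunctive sum is the nim-sum of the parts.
Combined value = 2 ⊕ 3 ⊕ 1 = 0.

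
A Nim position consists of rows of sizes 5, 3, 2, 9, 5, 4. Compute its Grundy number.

Write each in binary and XOR column by column:
  0101  (5)
  0011  (3)
  0010  (2)
  1001  (9)
  0101  (5)
  0100  (4)
  ----
  1100  (12)

12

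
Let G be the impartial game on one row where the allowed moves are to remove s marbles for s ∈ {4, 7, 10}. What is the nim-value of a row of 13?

Grundy values for subtraction set {4, 7, 10}:
k:     0  1  2  3  4  5  6  7  8  9 10 11 12 13
g(k):  0  0  0  0  1  1  1  1  2  2  2  2  3  3
So g(13) = 3.

3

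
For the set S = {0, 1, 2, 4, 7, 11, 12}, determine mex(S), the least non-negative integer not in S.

The values 0, 1, 2 are all present; 3 is the first non-negative integer missing from the set.

3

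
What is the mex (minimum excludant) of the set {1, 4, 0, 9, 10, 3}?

2

The values 0, 1 are all present; 2 is the first non-negative integer missing from the set.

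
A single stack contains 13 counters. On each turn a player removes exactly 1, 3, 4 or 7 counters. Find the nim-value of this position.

3

Build the Grundy sequence with g(k) = mex{g(k−s) : s ∈ {1, 3, 4, 7}, s ≤ k}:
g(0) = mex{} = 0
g(1) = mex{0} = 1
g(2) = mex{1} = 0
g(3) = mex{0} = 1
g(4) = mex{0,1} = 2
g(5) = mex{0,1,2} = 3
g(6) = mex{0,1,3} = 2
g(7) = mex{0,1,2} = 3
g(8) = mex{1,2,3} = 0
g(9) = mex{0,2,3} = 1
g(10) = mex{1,2,3} = 0
g(11) = mex{0,2,3} = 1
g(12) = mex{0,1,3} = 2
g(13) = mex{0,1,2} = 3
So g(13) = 3.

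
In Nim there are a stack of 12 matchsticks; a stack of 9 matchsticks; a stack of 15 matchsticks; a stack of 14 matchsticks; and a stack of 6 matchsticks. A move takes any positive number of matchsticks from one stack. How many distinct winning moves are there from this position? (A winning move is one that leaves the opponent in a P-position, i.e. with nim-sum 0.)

Write each in binary and XOR column by column:
  1100  (12)
  1001  (9)
  1111  (15)
  1110  (14)
  0110  (6)
  ----
  0010  (2)
The overall nim-sum is X = 2. A stack of size p has a winning move iff p XOR X < p (reduce it to p XOR X).
  12: 12 XOR 2 = 14 ≥ 12 — no move.
  9: 9 XOR 2 = 11 ≥ 9 — no move.
  15: 15 XOR 2 = 13 < 15 — winning move (to 13).
  14: 14 XOR 2 = 12 < 14 — winning move (to 12).
  6: 6 XOR 2 = 4 < 6 — winning move (to 4).
That gives 3 winning moves.

3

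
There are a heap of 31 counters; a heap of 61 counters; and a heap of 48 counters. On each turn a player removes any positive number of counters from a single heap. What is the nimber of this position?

18

Compute the nim-sum pairwise:
31 ^ 61 = 34
34 ^ 48 = 18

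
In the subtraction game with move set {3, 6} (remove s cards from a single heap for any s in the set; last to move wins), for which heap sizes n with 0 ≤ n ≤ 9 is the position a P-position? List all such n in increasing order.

0, 1, 2, 9

Grundy values for subtraction set {3, 6}:
g(0) = mex{} = 0
g(1) = mex{} = 0
g(2) = mex{} = 0
g(3) = mex{0} = 1
g(4) = mex{0} = 1
g(5) = mex{0} = 1
g(6) = mex{0,1} = 2
g(7) = mex{0,1} = 2
g(8) = mex{0,1} = 2
g(9) = mex{1,2} = 0
The P-positions (g = 0) in 0..9 are 0, 1, 2, 9.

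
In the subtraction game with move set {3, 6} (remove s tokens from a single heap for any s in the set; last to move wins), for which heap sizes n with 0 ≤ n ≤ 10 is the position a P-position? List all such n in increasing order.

Build the Grundy sequence with g(k) = mex{g(k−s) : s ∈ {3, 6}, s ≤ k}:
g(0) = mex{} = 0
g(1) = mex{} = 0
g(2) = mex{} = 0
g(3) = mex{0} = 1
g(4) = mex{0} = 1
g(5) = mex{0} = 1
g(6) = mex{0,1} = 2
g(7) = mex{0,1} = 2
g(8) = mex{0,1} = 2
g(9) = mex{1,2} = 0
g(10) = mex{1,2} = 0
The P-positions (g = 0) in 0..10 are 0, 1, 2, 9, 10.

0, 1, 2, 9, 10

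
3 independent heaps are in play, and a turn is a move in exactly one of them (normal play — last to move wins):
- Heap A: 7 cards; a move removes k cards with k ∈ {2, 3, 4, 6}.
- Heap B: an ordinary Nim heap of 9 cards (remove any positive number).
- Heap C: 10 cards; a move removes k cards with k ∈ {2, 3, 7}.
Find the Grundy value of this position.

10

Grundy values for heap A (subtraction set {2, 3, 4, 6}):
g(0) = mex{} = 0
g(1) = mex{} = 0
g(2) = mex{0} = 1
g(3) = mex{0} = 1
g(4) = mex{0,1} = 2
g(5) = mex{0,1} = 2
g(6) = mex{0,1,2} = 3
g(7) = mex{0,1,2} = 3
So g(7) = 3.
Heap B is a plain Nim heap of size 9, so its Grundy value is 9.
Build the Grundy sequence for heap C with g(k) = mex{g(k−s) : s ∈ {2, 3, 7}, s ≤ k}:
k:     0  1  2  3  4  5  6  7  8  9 10
g(k):  0  0  1  1  2  0  0  1  1  2  0
So g(10) = 0.
The value of a disjunctive sum is the nim-sum of the parts.
Combined value = 3 XOR 9 XOR 0 = 10.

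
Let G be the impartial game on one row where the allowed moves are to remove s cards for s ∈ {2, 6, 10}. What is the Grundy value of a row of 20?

0

Compute g(0), g(1), … for moves {2, 6, 10}:
k:     0  1  2  3  4  5  6  7  8  9 10 11 12 13 14 15 16 17 18 19 20
g(k):  0  0  1  1  0  0  1  1  0  0  1  1  0  0  1  1  0  0  1  1  0
So g(20) = 0.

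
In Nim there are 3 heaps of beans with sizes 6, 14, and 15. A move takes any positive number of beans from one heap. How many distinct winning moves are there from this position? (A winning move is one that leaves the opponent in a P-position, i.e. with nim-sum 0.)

Nim-sum: 6 ^ 14 ^ 15 = 7.
The overall nim-sum is X = 7. A heap of size p has a winning move iff p XOR X < p (reduce it to p XOR X).
  6: 6 XOR 7 = 1 < 6 — winning move (to 1).
  14: 14 XOR 7 = 9 < 14 — winning move (to 9).
  15: 15 XOR 7 = 8 < 15 — winning move (to 8).
That gives 3 winning moves.

3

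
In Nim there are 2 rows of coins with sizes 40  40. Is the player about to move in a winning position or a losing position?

Losing position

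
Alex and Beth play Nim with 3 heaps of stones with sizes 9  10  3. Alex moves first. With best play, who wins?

Nim-sum: 9 XOR 10 XOR 3 = 0.
The nim-sum is 0, so this is a P-position: the player to move is in a losing position under optimal play; Alex is about to move from it and so loses — Beth wins.

Beth wins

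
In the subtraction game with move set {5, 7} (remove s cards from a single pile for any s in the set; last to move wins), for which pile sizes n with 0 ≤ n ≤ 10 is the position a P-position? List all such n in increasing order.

0, 1, 2, 3, 4

Compute g(0), g(1), … for moves {5, 7}:
k:     0  1  2  3  4  5  6  7  8  9 10
g(k):  0  0  0  0  0  1  1  1  1  1  2
The P-positions (g = 0) in 0..10 are 0, 1, 2, 3, 4.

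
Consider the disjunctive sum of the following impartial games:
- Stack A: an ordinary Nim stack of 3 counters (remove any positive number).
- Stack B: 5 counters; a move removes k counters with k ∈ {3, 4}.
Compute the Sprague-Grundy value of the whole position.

Stack A is a plain Nim stack of size 3, so its Grundy value is 3.
Grundy values for stack B (subtraction set {3, 4}):
k:     0  1  2  3  4  5
g(k):  0  0  0  1  1  1
So g(5) = 1.
The value of a disjunctive sum is the nim-sum of the parts.
Combined value = 3 ⊕ 1 = 2.

2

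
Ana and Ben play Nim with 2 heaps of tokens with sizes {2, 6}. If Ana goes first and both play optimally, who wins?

Nim-sum: 2 ⊕ 6 = 4.
The nim-sum is 4 ≠ 0, so this is an N-position: the player to move can win; Ana has a winning move.

Ana wins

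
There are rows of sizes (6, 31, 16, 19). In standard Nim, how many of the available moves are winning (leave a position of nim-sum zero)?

Bitwise XOR of the heap sizes:
  00110  (6)
  11111  (31)
  10000  (16)
  10011  (19)
  -----
  11010  (26)
The overall nim-sum is X = 26. A row of size p has a winning move iff p XOR X < p (reduce it to p XOR X).
  6: 6 XOR 26 = 28 ≥ 6 — no move.
  31: 31 XOR 26 = 5 < 31 — winning move (to 5).
  16: 16 XOR 26 = 10 < 16 — winning move (to 10).
  19: 19 XOR 26 = 9 < 19 — winning move (to 9).
That gives 3 winning moves.

3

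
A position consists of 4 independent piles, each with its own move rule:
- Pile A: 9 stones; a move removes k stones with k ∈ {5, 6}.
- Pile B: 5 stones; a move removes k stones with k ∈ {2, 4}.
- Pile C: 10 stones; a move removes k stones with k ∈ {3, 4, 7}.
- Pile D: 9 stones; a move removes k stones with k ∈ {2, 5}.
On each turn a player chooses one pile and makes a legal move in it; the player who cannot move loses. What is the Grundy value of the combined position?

2

Build the Grundy sequence for pile A with g(k) = mex{g(k−s) : s ∈ {5, 6}, s ≤ k}:
k:     0  1  2  3  4  5  6  7  8  9
g(k):  0  0  0  0  0  1  1  1  1  1
So g(9) = 1.
Grundy values for pile B (subtraction set {2, 4}):
k:     0  1  2  3  4  5
g(k):  0  0  1  1  2  2
So g(5) = 2.
Build the Grundy sequence for pile C with g(k) = mex{g(k−s) : s ∈ {3, 4, 7}, s ≤ k}:
k:     0  1  2  3  4  5  6  7  8  9 10
g(k):  0  0  0  1  1  1  2  2  2  3  0
So g(10) = 0.
For pile D, compute g(0), g(1), … with moves {2, 5}:
g(0) = mex{} = 0
g(1) = mex{} = 0
g(2) = mex{0} = 1
g(3) = mex{0} = 1
g(4) = mex{1} = 0
g(5) = mex{0,1} = 2
g(6) = mex{0} = 1
g(7) = mex{1,2} = 0
g(8) = mex{1} = 0
g(9) = mex{0} = 1
So g(9) = 1.
The value of a disjunctive sum is the nim-sum of the parts.
Combined value = 1 XOR 2 XOR 0 XOR 1 = 2.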